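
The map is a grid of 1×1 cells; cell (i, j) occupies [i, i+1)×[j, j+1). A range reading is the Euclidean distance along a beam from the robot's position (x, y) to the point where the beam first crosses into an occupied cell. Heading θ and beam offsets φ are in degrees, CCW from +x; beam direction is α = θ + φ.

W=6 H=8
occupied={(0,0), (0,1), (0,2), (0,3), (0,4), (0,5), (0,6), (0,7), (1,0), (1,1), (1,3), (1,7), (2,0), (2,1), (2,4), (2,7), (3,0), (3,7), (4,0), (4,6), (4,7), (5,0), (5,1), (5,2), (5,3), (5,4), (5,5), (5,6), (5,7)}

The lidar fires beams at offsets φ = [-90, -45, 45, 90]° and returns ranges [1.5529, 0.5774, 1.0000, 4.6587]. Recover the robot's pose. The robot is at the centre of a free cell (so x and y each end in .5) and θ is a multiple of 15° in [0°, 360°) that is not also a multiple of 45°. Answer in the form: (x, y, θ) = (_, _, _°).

(x, y, θ) = (4.5, 2.5, 15°)

Candidates: 19 free-cell centres × 16 headings = 304 poses. Raycast each; keep the one whose scan matches to 4 dp.
  (2.5, 6.5, 240°): beam 1 = 1.0000 ≠ 1.5529 ✗
  (3.5, 5.5, 105°): beam 2 = 1.0000 ≠ 0.5774 ✗
  (2.5, 3.5, 30°): beam 1 = 2.8868 ≠ 1.5529 ✗
  (3.5, 5.5, 30°): beam 1 = 3.0000 ≠ 1.5529 ✗
  (2.5, 3.5, 105°): beam 1 = 2.5882 ≠ 1.5529 ✗
  …
  (4.5, 2.5, 15°): r_1=1.5529, r_2=0.5774, r_3=1.0000, r_4=4.6587 — all match ✓
Only this pose fits every beam.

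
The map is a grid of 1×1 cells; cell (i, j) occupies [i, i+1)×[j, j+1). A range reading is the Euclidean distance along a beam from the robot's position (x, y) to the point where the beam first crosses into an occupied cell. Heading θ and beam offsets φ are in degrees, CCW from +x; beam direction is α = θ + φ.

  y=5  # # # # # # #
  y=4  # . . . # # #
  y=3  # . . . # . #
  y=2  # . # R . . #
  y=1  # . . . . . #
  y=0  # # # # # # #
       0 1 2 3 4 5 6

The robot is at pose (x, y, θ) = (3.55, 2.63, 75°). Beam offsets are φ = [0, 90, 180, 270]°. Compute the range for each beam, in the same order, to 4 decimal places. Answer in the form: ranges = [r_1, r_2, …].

beam 1: φ=0°, α=75°
  d=(0.2588,0.9659)  start (3,2)  tX=1.7387 tY=0.3831  stride 1/|dx|=3.8637 1/|dy|=1.0353
    cross y-line → (3,3), t=0.3831
    cross y-line → (3,4), t=1.4183
    cross x-line → (4,4), t=1.7387 (wall)
  → r_1 = 1.7387
beam 2: φ=90°, α=165°
  d=(-0.9659,0.2588)  start (3,2)  tX=0.5694 tY=1.4296  stride 1/|dx|=1.0353 1/|dy|=3.8637
    cross x-line → (2,2), t=0.5694 (wall)
  → r_2 = 0.5694
beam 3: φ=180°, α=255°
  d=(-0.2588,-0.9659)  start (3,2)  tX=2.1250 tY=0.6522  stride 1/|dx|=3.8637 1/|dy|=1.0353
    cross y-line → (3,1), t=0.6522
    cross y-line → (3,0), t=1.6875 (wall)
  → r_3 = 1.6875
beam 4: φ=270°, α=345°
  d=(0.9659,-0.2588)  start (3,2)  tX=0.4659 tY=2.4341  stride 1/|dx|=1.0353 1/|dy|=3.8637
    cross x-line → (4,2), t=0.4659
    cross x-line → (5,2), t=1.5012
    cross y-line → (5,1), t=2.4341
    cross x-line → (6,1), t=2.5364 (wall)
  → r_4 = 2.5364

ranges = [1.7387, 0.5694, 1.6875, 2.5364]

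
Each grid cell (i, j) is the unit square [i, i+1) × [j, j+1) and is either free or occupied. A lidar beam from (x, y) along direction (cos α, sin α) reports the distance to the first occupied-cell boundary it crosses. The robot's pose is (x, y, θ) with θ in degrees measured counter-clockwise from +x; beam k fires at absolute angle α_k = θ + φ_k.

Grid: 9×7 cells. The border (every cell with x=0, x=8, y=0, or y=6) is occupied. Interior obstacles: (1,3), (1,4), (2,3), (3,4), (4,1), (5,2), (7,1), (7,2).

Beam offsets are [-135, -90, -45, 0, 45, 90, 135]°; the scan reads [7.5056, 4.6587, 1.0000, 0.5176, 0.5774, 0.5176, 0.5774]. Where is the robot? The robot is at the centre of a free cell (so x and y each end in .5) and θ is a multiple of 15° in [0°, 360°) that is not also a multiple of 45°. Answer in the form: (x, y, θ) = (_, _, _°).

The pose lattice has 27·16 = 432 candidates. Test each by forward raycasting.
  (5.5, 4.5, 120°): beam 1 = 2.5882 ≠ 7.5056 ✗
  (2.5, 4.5, 300°): beam 1 = 0.5176 ≠ 7.5056 ✗
  (7.5, 4.5, 120°): beam 1 = 0.5176 ≠ 7.5056 ✗
  (1.5, 5.5, 30°): beam 1 = 0.5176 ≠ 7.5056 ✗
  (4.5, 3.5, 240°): beam 1 = 2.5882 ≠ 7.5056 ✗
  …
  (7.5, 5.5, 345°): r_1=7.5056, r_2=4.6587, r_3=1.0000, r_4=0.5176, r_5=0.5774, r_6=0.5176, r_7=0.5774 — all match ✓
Only this pose fits every beam.

(x, y, θ) = (7.5, 5.5, 345°)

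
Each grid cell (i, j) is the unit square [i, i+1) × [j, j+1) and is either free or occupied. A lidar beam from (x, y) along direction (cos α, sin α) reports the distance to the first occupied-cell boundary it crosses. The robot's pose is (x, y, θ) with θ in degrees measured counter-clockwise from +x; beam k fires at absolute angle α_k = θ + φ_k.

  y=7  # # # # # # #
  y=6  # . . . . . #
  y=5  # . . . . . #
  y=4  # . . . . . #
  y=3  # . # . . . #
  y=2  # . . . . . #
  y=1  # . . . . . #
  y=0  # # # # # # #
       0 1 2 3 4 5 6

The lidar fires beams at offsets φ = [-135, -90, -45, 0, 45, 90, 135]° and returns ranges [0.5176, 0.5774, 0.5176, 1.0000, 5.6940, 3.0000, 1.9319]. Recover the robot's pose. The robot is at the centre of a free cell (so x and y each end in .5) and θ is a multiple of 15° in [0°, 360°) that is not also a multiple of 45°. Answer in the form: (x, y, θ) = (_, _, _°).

(x, y, θ) = (5.5, 1.5, 60°)

The pose lattice has 29·16 = 464 candidates. Test each by forward raycasting.
  (3.5, 1.5, 150°): beam 1 = 2.5882 ≠ 0.5176 ✗
  (3.5, 3.5, 195°): beam 1 = 4.0415 ≠ 0.5176 ✗
  (4.5, 5.5, 255°): beam 1 = 1.7321 ≠ 0.5176 ✗
  (2.5, 1.5, 60°): beam 2 = 1.0000 ≠ 0.5774 ✗
  …
  (5.5, 1.5, 60°): r_1=0.5176, r_2=0.5774, r_3=0.5176, r_4=1.0000, r_5=5.6940, r_6=3.0000, r_7=1.9319 — all match ✓
Only this pose fits every beam.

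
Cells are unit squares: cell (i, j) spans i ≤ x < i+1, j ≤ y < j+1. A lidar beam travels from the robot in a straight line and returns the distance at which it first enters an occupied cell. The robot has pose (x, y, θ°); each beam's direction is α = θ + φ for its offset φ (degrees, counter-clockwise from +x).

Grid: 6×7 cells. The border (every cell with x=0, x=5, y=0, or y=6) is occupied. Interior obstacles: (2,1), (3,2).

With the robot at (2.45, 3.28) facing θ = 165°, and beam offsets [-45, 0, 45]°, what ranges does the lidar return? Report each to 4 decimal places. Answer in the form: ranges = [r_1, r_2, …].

ranges = [2.9000, 1.5012, 1.6743]

beam 1: φ=-45°, α=120°
  direction (-0.5000, 0.8660); cell (2,3); t to first gridline: x 0.9000, y 0.8314 (then +2.0000 / +1.1547)
    (2,4) via y @ 0.8314
    (1,4) via x @ 0.9000
    (1,5) via y @ 1.9861
    (0,5) via x @ 2.9000  # hit
  → r_1 = 2.9000
beam 2: φ=0°, α=165°
  direction (-0.9659, 0.2588); cell (2,3); t to first gridline: x 0.4659, y 2.7819 (then +1.0353 / +3.8637)
    (1,3) via x @ 0.4659
    (0,3) via x @ 1.5012  # hit
  → r_2 = 1.5012
beam 3: φ=45°, α=210°
  direction (-0.8660, -0.5000); cell (2,3); t to first gridline: x 0.5196, y 0.5600 (then +1.1547 / +2.0000)
    (1,3) via x @ 0.5196
    (1,2) via y @ 0.5600
    (0,2) via x @ 1.6743  # hit
  → r_3 = 1.6743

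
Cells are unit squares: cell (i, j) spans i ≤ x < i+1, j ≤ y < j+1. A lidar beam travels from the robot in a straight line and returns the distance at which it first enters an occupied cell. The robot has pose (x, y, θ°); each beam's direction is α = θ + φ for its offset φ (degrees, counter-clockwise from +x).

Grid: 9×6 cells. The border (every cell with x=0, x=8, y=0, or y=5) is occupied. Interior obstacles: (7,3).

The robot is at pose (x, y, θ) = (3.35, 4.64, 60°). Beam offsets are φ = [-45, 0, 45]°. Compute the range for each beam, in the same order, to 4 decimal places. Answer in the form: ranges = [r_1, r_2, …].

ranges = [1.3909, 0.4157, 0.3727]

beam 1: φ=-45°, α=15°
  cosα=0.9659 sinα=0.2588 | (3,4) | tMaxX 0.6729 tMaxY 1.3909 | tΔX 1.0353 tΔY 3.8637
    t=0.6729 [x] (4,4)
    t=1.3909 [y] (4,5) — stop
  → r_1 = 1.3909
beam 2: φ=0°, α=60°
  cosα=0.5000 sinα=0.8660 | (3,4) | tMaxX 1.3000 tMaxY 0.4157 | tΔX 2.0000 tΔY 1.1547
    t=0.4157 [y] (3,5) — stop
  → r_2 = 0.4157
beam 3: φ=45°, α=105°
  cosα=-0.2588 sinα=0.9659 | (3,4) | tMaxX 1.3523 tMaxY 0.3727 | tΔX 3.8637 tΔY 1.0353
    t=0.3727 [y] (3,5) — stop
  → r_3 = 0.3727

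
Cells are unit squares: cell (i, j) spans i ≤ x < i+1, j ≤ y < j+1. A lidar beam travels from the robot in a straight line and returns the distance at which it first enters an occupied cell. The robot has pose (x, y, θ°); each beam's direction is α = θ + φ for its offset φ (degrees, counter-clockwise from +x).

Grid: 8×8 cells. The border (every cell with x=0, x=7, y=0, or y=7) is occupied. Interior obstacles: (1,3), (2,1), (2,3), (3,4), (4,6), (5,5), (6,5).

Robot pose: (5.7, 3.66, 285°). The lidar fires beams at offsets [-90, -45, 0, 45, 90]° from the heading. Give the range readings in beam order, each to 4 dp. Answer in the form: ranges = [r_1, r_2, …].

beam 1: φ=-90°, α=195°
  d=(-0.9659,-0.2588)  start (5,3)  tX=0.7247 tY=2.5500  stride 1/|dx|=1.0353 1/|dy|=3.8637
    cross x-line → (4,3), t=0.7247
    cross x-line → (3,3), t=1.7600
    cross y-line → (3,2), t=2.5500
    cross x-line → (2,2), t=2.7952
    cross x-line → (1,2), t=3.8305
    cross x-line → (0,2), t=4.8658 (wall)
  → r_1 = 4.8658
beam 2: φ=-45°, α=240°
  d=(-0.5000,-0.8660)  start (5,3)  tX=1.4000 tY=0.7621  stride 1/|dx|=2.0000 1/|dy|=1.1547
    cross y-line → (5,2), t=0.7621
    cross x-line → (4,2), t=1.4000
    cross y-line → (4,1), t=1.9168
    cross y-line → (4,0), t=3.0715 (wall)
  → r_2 = 3.0715
beam 3: φ=0°, α=285°
  d=(0.2588,-0.9659)  start (5,3)  tX=1.1591 tY=0.6833  stride 1/|dx|=3.8637 1/|dy|=1.0353
    cross y-line → (5,2), t=0.6833
    cross x-line → (6,2), t=1.1591
    cross y-line → (6,1), t=1.7186
    cross y-line → (6,0), t=2.7538 (wall)
  → r_3 = 2.7538
beam 4: φ=45°, α=330°
  d=(0.8660,-0.5000)  start (5,3)  tX=0.3464 tY=1.3200  stride 1/|dx|=1.1547 1/|dy|=2.0000
    cross x-line → (6,3), t=0.3464
    cross y-line → (6,2), t=1.3200
    cross x-line → (7,2), t=1.5011 (wall)
  → r_4 = 1.5011
beam 5: φ=90°, α=15°
  d=(0.9659,0.2588)  start (5,3)  tX=0.3106 tY=1.3137  stride 1/|dx|=1.0353 1/|dy|=3.8637
    cross x-line → (6,3), t=0.3106
    cross y-line → (6,4), t=1.3137
    cross x-line → (7,4), t=1.3459 (wall)
  → r_5 = 1.3459

ranges = [4.8658, 3.0715, 2.7538, 1.5011, 1.3459]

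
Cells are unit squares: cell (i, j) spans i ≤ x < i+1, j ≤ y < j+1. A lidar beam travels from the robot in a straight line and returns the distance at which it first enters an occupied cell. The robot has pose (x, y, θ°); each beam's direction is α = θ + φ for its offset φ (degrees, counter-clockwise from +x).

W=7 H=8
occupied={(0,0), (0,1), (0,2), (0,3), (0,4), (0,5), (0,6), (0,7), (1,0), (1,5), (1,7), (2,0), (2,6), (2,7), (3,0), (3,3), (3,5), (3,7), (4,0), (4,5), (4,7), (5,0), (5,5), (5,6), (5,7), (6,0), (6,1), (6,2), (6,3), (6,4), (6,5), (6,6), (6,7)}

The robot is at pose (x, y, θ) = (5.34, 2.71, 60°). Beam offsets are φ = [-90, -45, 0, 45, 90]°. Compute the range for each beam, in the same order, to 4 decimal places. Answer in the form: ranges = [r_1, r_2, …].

ranges = [0.7621, 0.6833, 1.3200, 2.3708, 1.5473]

beam 1: φ=-90°, α=330°
  d=(0.8660,-0.5000)  start (5,2)  tX=0.7621 tY=1.4200  stride 1/|dx|=1.1547 1/|dy|=2.0000
    cross x-line → (6,2), t=0.7621 (wall)
  → r_1 = 0.7621
beam 2: φ=-45°, α=15°
  d=(0.9659,0.2588)  start (5,2)  tX=0.6833 tY=1.1205  stride 1/|dx|=1.0353 1/|dy|=3.8637
    cross x-line → (6,2), t=0.6833 (wall)
  → r_2 = 0.6833
beam 3: φ=0°, α=60°
  d=(0.5000,0.8660)  start (5,2)  tX=1.3200 tY=0.3349  stride 1/|dx|=2.0000 1/|dy|=1.1547
    cross y-line → (5,3), t=0.3349
    cross x-line → (6,3), t=1.3200 (wall)
  → r_3 = 1.3200
beam 4: φ=45°, α=105°
  d=(-0.2588,0.9659)  start (5,2)  tX=1.3137 tY=0.3002  stride 1/|dx|=3.8637 1/|dy|=1.0353
    cross y-line → (5,3), t=0.3002
    cross x-line → (4,3), t=1.3137
    cross y-line → (4,4), t=1.3355
    cross y-line → (4,5), t=2.3708 (wall)
  → r_4 = 2.3708
beam 5: φ=90°, α=150°
  d=(-0.8660,0.5000)  start (5,2)  tX=0.3926 tY=0.5800  stride 1/|dx|=1.1547 1/|dy|=2.0000
    cross x-line → (4,2), t=0.3926
    cross y-line → (4,3), t=0.5800
    cross x-line → (3,3), t=1.5473 (wall)
  → r_5 = 1.5473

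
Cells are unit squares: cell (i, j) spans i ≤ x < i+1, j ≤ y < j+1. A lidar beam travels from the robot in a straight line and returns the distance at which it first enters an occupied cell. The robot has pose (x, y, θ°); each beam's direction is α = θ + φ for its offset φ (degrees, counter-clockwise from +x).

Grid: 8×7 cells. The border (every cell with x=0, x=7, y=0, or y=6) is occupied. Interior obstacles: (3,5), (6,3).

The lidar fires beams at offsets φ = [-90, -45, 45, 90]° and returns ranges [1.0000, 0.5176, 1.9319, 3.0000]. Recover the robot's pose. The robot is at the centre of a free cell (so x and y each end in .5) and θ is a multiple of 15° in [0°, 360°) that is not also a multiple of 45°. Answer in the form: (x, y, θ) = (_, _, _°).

(x, y, θ) = (3.5, 1.5, 300°)

The pose lattice has 28·16 = 448 candidates. Test each by forward raycasting.
  (3.5, 4.5, 300°): beam 1 = 2.8868 ≠ 1.0000 ✗
  (4.5, 5.5, 195°): beam 1 = 0.5176 ≠ 1.0000 ✗
  (5.5, 2.5, 60°): beam 1 = 1.7321 ≠ 1.0000 ✗
  (6.5, 1.5, 300°): beam 3 = 0.5176 ≠ 1.9319 ✗
  (6.5, 5.5, 255°): beam 1 = 1.9319 ≠ 1.0000 ✗
  …
  (3.5, 1.5, 300°): r_1=1.0000, r_2=0.5176, r_3=1.9319, r_4=3.0000 — all match ✓
Unique over the lattice → pose = (3.5, 1.5, 300°).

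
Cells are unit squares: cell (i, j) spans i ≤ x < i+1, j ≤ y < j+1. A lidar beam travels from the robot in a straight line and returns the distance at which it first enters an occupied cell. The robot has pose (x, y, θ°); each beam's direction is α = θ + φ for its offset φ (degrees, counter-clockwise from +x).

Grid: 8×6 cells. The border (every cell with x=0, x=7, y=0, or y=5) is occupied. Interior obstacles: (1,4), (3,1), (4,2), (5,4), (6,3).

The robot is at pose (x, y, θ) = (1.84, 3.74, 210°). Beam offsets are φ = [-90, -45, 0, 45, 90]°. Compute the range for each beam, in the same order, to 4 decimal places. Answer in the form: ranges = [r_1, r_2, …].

beam 1: φ=-90°, α=120°
  d=(-0.5000,0.8660)  start (1,3)  tX=1.6800 tY=0.3002  stride 1/|dx|=2.0000 1/|dy|=1.1547
    cross y-line → (1,4), t=0.3002 (wall)
  → r_1 = 0.3002
beam 2: φ=-45°, α=165°
  d=(-0.9659,0.2588)  start (1,3)  tX=0.8696 tY=1.0046  stride 1/|dx|=1.0353 1/|dy|=3.8637
    cross x-line → (0,3), t=0.8696 (wall)
  → r_2 = 0.8696
beam 3: φ=0°, α=210°
  d=(-0.8660,-0.5000)  start (1,3)  tX=0.9699 tY=1.4800  stride 1/|dx|=1.1547 1/|dy|=2.0000
    cross x-line → (0,3), t=0.9699 (wall)
  → r_3 = 0.9699
beam 4: φ=45°, α=255°
  d=(-0.2588,-0.9659)  start (1,3)  tX=3.2455 tY=0.7661  stride 1/|dx|=3.8637 1/|dy|=1.0353
    cross y-line → (1,2), t=0.7661
    cross y-line → (1,1), t=1.8014
    cross y-line → (1,0), t=2.8367 (wall)
  → r_4 = 2.8367
beam 5: φ=90°, α=300°
  d=(0.5000,-0.8660)  start (1,3)  tX=0.3200 tY=0.8545  stride 1/|dx|=2.0000 1/|dy|=1.1547
    cross x-line → (2,3), t=0.3200
    cross y-line → (2,2), t=0.8545
    cross y-line → (2,1), t=2.0092
    cross x-line → (3,1), t=2.3200 (wall)
  → r_5 = 2.3200

ranges = [0.3002, 0.8696, 0.9699, 2.8367, 2.3200]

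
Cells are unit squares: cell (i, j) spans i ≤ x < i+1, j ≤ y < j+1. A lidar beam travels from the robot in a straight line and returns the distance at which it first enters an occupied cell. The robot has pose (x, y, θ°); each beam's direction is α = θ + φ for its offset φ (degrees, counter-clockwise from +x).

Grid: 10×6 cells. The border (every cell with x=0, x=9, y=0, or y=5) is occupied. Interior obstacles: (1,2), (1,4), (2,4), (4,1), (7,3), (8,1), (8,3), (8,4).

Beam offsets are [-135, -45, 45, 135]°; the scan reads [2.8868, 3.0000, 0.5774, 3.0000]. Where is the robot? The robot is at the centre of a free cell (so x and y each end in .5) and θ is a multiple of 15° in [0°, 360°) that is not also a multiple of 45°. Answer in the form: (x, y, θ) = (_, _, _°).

Enumerate (i+0.5, j+0.5, θ) over the 24 free cells and 16 admissible headings. For each, cast all 4 beams and compare to the given ranges.
  (6.5, 2.5, 150°): beam 1 = 1.9319 ≠ 2.8868 ✗
  (7.5, 2.5, 285°): beam 1 = 5.0000 ≠ 2.8868 ✗
  (1.5, 1.5, 300°): beam 1 = 0.5176 ≠ 2.8868 ✗
  …
  (4.5, 2.5, 195°): r_1=2.8868, r_2=3.0000, r_3=0.5774, r_4=3.0000 — all match ✓
No second candidate reproduces the full scan.

(x, y, θ) = (4.5, 2.5, 195°)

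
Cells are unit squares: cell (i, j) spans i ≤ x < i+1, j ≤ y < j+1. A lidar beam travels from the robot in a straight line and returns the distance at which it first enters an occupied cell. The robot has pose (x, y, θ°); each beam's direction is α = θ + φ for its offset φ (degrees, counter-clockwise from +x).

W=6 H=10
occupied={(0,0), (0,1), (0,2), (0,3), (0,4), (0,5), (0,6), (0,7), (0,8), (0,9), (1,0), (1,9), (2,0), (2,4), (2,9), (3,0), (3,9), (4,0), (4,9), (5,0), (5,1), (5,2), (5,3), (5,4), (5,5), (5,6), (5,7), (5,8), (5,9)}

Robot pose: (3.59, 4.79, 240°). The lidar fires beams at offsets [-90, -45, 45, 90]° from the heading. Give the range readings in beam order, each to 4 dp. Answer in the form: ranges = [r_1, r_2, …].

beam 1: φ=-90°, α=150°
  d=(-0.8660,0.5000)  start (3,4)  tX=0.6813 tY=0.4200  stride 1/|dx|=1.1547 1/|dy|=2.0000
    cross y-line → (3,5), t=0.4200
    cross x-line → (2,5), t=0.6813
    cross x-line → (1,5), t=1.8360
    cross y-line → (1,6), t=2.4200
    cross x-line → (0,6), t=2.9907 (wall)
  → r_1 = 2.9907
beam 2: φ=-45°, α=195°
  d=(-0.9659,-0.2588)  start (3,4)  tX=0.6108 tY=3.0523  stride 1/|dx|=1.0353 1/|dy|=3.8637
    cross x-line → (2,4), t=0.6108 (wall)
  → r_2 = 0.6108
beam 3: φ=45°, α=285°
  d=(0.2588,-0.9659)  start (3,4)  tX=1.5841 tY=0.8179  stride 1/|dx|=3.8637 1/|dy|=1.0353
    cross y-line → (3,3), t=0.8179
    cross x-line → (4,3), t=1.5841
    cross y-line → (4,2), t=1.8531
    cross y-line → (4,1), t=2.8884
    cross y-line → (4,0), t=3.9237 (wall)
  → r_3 = 3.9237
beam 4: φ=90°, α=330°
  d=(0.8660,-0.5000)  start (3,4)  tX=0.4734 tY=1.5800  stride 1/|dx|=1.1547 1/|dy|=2.0000
    cross x-line → (4,4), t=0.4734
    cross y-line → (4,3), t=1.5800
    cross x-line → (5,3), t=1.6281 (wall)
  → r_4 = 1.6281

ranges = [2.9907, 0.6108, 3.9237, 1.6281]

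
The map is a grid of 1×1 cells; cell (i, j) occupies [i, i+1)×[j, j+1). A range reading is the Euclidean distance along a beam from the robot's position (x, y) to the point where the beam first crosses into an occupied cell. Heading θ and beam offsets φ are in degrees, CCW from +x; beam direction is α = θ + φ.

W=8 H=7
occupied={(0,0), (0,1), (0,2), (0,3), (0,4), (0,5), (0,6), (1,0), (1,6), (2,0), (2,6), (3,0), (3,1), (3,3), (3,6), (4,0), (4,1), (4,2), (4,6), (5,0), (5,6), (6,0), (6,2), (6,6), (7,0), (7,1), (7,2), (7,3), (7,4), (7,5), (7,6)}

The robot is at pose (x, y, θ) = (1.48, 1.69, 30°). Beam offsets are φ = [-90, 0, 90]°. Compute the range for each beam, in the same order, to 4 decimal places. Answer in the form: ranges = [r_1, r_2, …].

beam 1: φ=-90°, α=300°
  direction (0.5000, -0.8660); cell (1,1); t to first gridline: x 1.0400, y 0.7967 (then +2.0000 / +1.1547)
    (1,0) via y @ 0.7967  # hit
  → r_1 = 0.7967
beam 2: φ=0°, α=30°
  direction (0.8660, 0.5000); cell (1,1); t to first gridline: x 0.6004, y 0.6200 (then +1.1547 / +2.0000)
    (2,1) via x @ 0.6004
    (2,2) via y @ 0.6200
    (3,2) via x @ 1.7551
    (3,3) via y @ 2.6200  # hit
  → r_2 = 2.6200
beam 3: φ=90°, α=120°
  direction (-0.5000, 0.8660); cell (1,1); t to first gridline: x 0.9600, y 0.3580 (then +2.0000 / +1.1547)
    (1,2) via y @ 0.3580
    (0,2) via x @ 0.9600  # hit
  → r_3 = 0.9600

ranges = [0.7967, 2.6200, 0.9600]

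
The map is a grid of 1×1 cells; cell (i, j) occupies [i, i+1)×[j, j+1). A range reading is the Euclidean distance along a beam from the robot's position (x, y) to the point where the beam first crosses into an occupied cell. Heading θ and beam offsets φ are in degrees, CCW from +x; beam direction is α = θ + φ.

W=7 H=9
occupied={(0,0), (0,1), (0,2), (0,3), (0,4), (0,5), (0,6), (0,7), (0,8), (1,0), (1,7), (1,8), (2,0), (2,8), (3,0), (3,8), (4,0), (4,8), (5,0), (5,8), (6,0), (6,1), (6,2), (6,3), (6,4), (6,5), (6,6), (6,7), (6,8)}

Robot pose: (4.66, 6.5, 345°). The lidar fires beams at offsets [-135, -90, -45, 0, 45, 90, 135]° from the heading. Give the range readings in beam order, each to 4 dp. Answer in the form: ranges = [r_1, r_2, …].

beam 1: φ=-135°, α=210°
  cosα=-0.8660 sinα=-0.5000 | (4,6) | tMaxX 0.7621 tMaxY 1.0000 | tΔX 1.1547 tΔY 2.0000
    t=0.7621 [x] (3,6)
    t=1.0000 [y] (3,5)
    t=1.9168 [x] (2,5)
    t=3.0000 [y] (2,4)
    t=3.0715 [x] (1,4)
    t=4.2262 [x] (0,4) — stop
  → r_1 = 4.2262
beam 2: φ=-90°, α=255°
  cosα=-0.2588 sinα=-0.9659 | (4,6) | tMaxX 2.5500 tMaxY 0.5176 | tΔX 3.8637 tΔY 1.0353
    t=0.5176 [y] (4,5)
    t=1.5529 [y] (4,4)
    t=2.5500 [x] (3,4)
    t=2.5882 [y] (3,3)
    t=3.6235 [y] (3,2)
    t=4.6587 [y] (3,1)
    t=5.6940 [y] (3,0) — stop
  → r_2 = 5.6940
beam 3: φ=-45°, α=300°
  cosα=0.5000 sinα=-0.8660 | (4,6) | tMaxX 0.6800 tMaxY 0.5774 | tΔX 2.0000 tΔY 1.1547
    t=0.5774 [y] (4,5)
    t=0.6800 [x] (5,5)
    t=1.7321 [y] (5,4)
    t=2.6800 [x] (6,4) — stop
  → r_3 = 2.6800
beam 4: φ=0°, α=345°
  cosα=0.9659 sinα=-0.2588 | (4,6) | tMaxX 0.3520 tMaxY 1.9319 | tΔX 1.0353 tΔY 3.8637
    t=0.3520 [x] (5,6)
    t=1.3873 [x] (6,6) — stop
  → r_4 = 1.3873
beam 5: φ=45°, α=30°
  cosα=0.8660 sinα=0.5000 | (4,6) | tMaxX 0.3926 tMaxY 1.0000 | tΔX 1.1547 tΔY 2.0000
    t=0.3926 [x] (5,6)
    t=1.0000 [y] (5,7)
    t=1.5473 [x] (6,7) — stop
  → r_5 = 1.5473
beam 6: φ=90°, α=75°
  cosα=0.2588 sinα=0.9659 | (4,6) | tMaxX 1.3137 tMaxY 0.5176 | tΔX 3.8637 tΔY 1.0353
    t=0.5176 [y] (4,7)
    t=1.3137 [x] (5,7)
    t=1.5529 [y] (5,8) — stop
  → r_6 = 1.5529
beam 7: φ=135°, α=120°
  cosα=-0.5000 sinα=0.8660 | (4,6) | tMaxX 1.3200 tMaxY 0.5774 | tΔX 2.0000 tΔY 1.1547
    t=0.5774 [y] (4,7)
    t=1.3200 [x] (3,7)
    t=1.7321 [y] (3,8) — stop
  → r_7 = 1.7321

ranges = [4.2262, 5.6940, 2.6800, 1.3873, 1.5473, 1.5529, 1.7321]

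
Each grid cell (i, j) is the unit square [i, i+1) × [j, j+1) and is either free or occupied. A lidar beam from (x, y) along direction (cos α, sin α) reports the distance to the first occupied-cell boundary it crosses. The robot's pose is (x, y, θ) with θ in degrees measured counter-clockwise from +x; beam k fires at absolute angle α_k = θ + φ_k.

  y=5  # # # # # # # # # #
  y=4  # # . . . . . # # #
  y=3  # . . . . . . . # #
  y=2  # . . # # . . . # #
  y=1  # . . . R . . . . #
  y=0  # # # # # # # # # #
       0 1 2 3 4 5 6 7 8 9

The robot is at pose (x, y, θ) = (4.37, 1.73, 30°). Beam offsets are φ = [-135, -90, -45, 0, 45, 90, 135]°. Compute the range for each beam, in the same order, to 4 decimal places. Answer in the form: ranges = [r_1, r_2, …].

beam 1: φ=-135°, α=255°
  dir = (cos 255°, sin 255°) = (-0.2588, -0.9659); from cell (4,1)
  next x-line at t=1.4296, next y-line at t=0.7558; Δt_x=3.8637, Δt_y=1.0353
    y: enter (4,0) at t=0.7558 ← occupied
  → r_1 = 0.7558
beam 2: φ=-90°, α=300°
  dir = (cos 300°, sin 300°) = (0.5000, -0.8660); from cell (4,1)
  next x-line at t=1.2600, next y-line at t=0.8429; Δt_x=2.0000, Δt_y=1.1547
    y: enter (4,0) at t=0.8429 ← occupied
  → r_2 = 0.8429
beam 3: φ=-45°, α=345°
  dir = (cos 345°, sin 345°) = (0.9659, -0.2588); from cell (4,1)
  next x-line at t=0.6522, next y-line at t=2.8205; Δt_x=1.0353, Δt_y=3.8637
    x: enter (5,1) at t=0.6522
    x: enter (6,1) at t=1.6875
    x: enter (7,1) at t=2.7228
    y: enter (7,0) at t=2.8205 ← occupied
  → r_3 = 2.8205
beam 4: φ=0°, α=30°
  dir = (cos 30°, sin 30°) = (0.8660, 0.5000); from cell (4,1)
  next x-line at t=0.7275, next y-line at t=0.5400; Δt_x=1.1547, Δt_y=2.0000
    y: enter (4,2) at t=0.5400 ← occupied
  → r_4 = 0.5400
beam 5: φ=45°, α=75°
  dir = (cos 75°, sin 75°) = (0.2588, 0.9659); from cell (4,1)
  next x-line at t=2.4341, next y-line at t=0.2795; Δt_x=3.8637, Δt_y=1.0353
    y: enter (4,2) at t=0.2795 ← occupied
  → r_5 = 0.2795
beam 6: φ=90°, α=120°
  dir = (cos 120°, sin 120°) = (-0.5000, 0.8660); from cell (4,1)
  next x-line at t=0.7400, next y-line at t=0.3118; Δt_x=2.0000, Δt_y=1.1547
    y: enter (4,2) at t=0.3118 ← occupied
  → r_6 = 0.3118
beam 7: φ=135°, α=165°
  dir = (cos 165°, sin 165°) = (-0.9659, 0.2588); from cell (4,1)
  next x-line at t=0.3831, next y-line at t=1.0432; Δt_x=1.0353, Δt_y=3.8637
    x: enter (3,1) at t=0.3831
    y: enter (3,2) at t=1.0432 ← occupied
  → r_7 = 1.0432

ranges = [0.7558, 0.8429, 2.8205, 0.5400, 0.2795, 0.3118, 1.0432]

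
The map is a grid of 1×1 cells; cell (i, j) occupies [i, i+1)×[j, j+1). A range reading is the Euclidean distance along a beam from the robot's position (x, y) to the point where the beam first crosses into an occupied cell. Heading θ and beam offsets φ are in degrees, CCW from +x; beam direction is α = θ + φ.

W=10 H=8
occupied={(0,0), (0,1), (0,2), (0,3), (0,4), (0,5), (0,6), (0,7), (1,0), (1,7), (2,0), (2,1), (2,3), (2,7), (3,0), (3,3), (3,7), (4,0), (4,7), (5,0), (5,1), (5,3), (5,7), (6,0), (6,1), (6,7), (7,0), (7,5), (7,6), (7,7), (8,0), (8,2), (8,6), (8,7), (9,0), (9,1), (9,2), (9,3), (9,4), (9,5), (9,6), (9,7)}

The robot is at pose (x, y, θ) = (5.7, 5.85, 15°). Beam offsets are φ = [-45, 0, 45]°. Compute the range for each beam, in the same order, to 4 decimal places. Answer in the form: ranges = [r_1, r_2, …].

ranges = [1.5011, 1.3459, 1.3279]

beam 1: φ=-45°, α=330°
  cosα=0.8660 sinα=-0.5000 | (5,5) | tMaxX 0.3464 tMaxY 1.7000 | tΔX 1.1547 tΔY 2.0000
    t=0.3464 [x] (6,5)
    t=1.5011 [x] (7,5) — stop
  → r_1 = 1.5011
beam 2: φ=0°, α=15°
  cosα=0.9659 sinα=0.2588 | (5,5) | tMaxX 0.3106 tMaxY 0.5796 | tΔX 1.0353 tΔY 3.8637
    t=0.3106 [x] (6,5)
    t=0.5796 [y] (6,6)
    t=1.3459 [x] (7,6) — stop
  → r_2 = 1.3459
beam 3: φ=45°, α=60°
  cosα=0.5000 sinα=0.8660 | (5,5) | tMaxX 0.6000 tMaxY 0.1732 | tΔX 2.0000 tΔY 1.1547
    t=0.1732 [y] (5,6)
    t=0.6000 [x] (6,6)
    t=1.3279 [y] (6,7) — stop
  → r_3 = 1.3279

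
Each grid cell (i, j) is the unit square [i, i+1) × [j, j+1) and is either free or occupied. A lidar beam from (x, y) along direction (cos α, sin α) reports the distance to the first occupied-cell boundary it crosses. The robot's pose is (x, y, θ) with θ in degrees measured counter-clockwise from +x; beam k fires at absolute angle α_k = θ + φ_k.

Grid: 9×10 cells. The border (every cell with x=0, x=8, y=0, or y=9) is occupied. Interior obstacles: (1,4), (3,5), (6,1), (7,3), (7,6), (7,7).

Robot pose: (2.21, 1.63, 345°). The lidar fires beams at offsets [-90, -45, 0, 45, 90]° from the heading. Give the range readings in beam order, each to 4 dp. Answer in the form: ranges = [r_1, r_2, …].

ranges = [0.6522, 0.7275, 2.4341, 6.6857, 3.4889]

beam 1: φ=-90°, α=255°
  d=(-0.2588,-0.9659)  start (2,1)  tX=0.8114 tY=0.6522  stride 1/|dx|=3.8637 1/|dy|=1.0353
    cross y-line → (2,0), t=0.6522 (wall)
  → r_1 = 0.6522
beam 2: φ=-45°, α=300°
  d=(0.5000,-0.8660)  start (2,1)  tX=1.5800 tY=0.7275  stride 1/|dx|=2.0000 1/|dy|=1.1547
    cross y-line → (2,0), t=0.7275 (wall)
  → r_2 = 0.7275
beam 3: φ=0°, α=345°
  d=(0.9659,-0.2588)  start (2,1)  tX=0.8179 tY=2.4341  stride 1/|dx|=1.0353 1/|dy|=3.8637
    cross x-line → (3,1), t=0.8179
    cross x-line → (4,1), t=1.8531
    cross y-line → (4,0), t=2.4341 (wall)
  → r_3 = 2.4341
beam 4: φ=45°, α=30°
  d=(0.8660,0.5000)  start (2,1)  tX=0.9122 tY=0.7400  stride 1/|dx|=1.1547 1/|dy|=2.0000
    cross y-line → (2,2), t=0.7400
    cross x-line → (3,2), t=0.9122
    cross x-line → (4,2), t=2.0669
    cross y-line → (4,3), t=2.7400
    cross x-line → (5,3), t=3.2216
    cross x-line → (6,3), t=4.3763
    cross y-line → (6,4), t=4.7400
    cross x-line → (7,4), t=5.5310
    cross x-line → (8,4), t=6.6857 (wall)
  → r_4 = 6.6857
beam 5: φ=90°, α=75°
  d=(0.2588,0.9659)  start (2,1)  tX=3.0523 tY=0.3831  stride 1/|dx|=3.8637 1/|dy|=1.0353
    cross y-line → (2,2), t=0.3831
    cross y-line → (2,3), t=1.4183
    cross y-line → (2,4), t=2.4536
    cross x-line → (3,4), t=3.0523
    cross y-line → (3,5), t=3.4889 (wall)
  → r_5 = 3.4889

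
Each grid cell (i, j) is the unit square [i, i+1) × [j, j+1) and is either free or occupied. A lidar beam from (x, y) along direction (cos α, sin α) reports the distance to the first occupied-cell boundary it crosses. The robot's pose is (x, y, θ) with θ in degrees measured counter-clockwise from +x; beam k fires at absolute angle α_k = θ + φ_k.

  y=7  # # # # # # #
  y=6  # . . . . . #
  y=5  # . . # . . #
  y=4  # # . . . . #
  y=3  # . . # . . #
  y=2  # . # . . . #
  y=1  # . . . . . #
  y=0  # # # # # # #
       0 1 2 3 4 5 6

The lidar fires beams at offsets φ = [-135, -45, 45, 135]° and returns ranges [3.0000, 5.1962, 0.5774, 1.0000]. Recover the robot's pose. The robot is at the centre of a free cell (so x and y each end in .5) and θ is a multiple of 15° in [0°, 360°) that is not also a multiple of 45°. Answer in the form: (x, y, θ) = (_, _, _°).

Candidates: 26 free-cell centres × 16 headings = 416 poses. Raycast each; keep the one whose scan matches to 4 dp.
  (5.5, 4.5, 300°): beam 1 = 1.9319 ≠ 3.0000 ✗
  (3.5, 1.5, 60°): beam 1 = 0.5176 ≠ 3.0000 ✗
  (3.5, 6.5, 30°): beam 1 = 0.5176 ≠ 3.0000 ✗
  …
  (5.5, 5.5, 285°): r_1=3.0000, r_2=5.1962, r_3=0.5774, r_4=1.0000 — all match ✓
Only this pose fits every beam.

(x, y, θ) = (5.5, 5.5, 285°)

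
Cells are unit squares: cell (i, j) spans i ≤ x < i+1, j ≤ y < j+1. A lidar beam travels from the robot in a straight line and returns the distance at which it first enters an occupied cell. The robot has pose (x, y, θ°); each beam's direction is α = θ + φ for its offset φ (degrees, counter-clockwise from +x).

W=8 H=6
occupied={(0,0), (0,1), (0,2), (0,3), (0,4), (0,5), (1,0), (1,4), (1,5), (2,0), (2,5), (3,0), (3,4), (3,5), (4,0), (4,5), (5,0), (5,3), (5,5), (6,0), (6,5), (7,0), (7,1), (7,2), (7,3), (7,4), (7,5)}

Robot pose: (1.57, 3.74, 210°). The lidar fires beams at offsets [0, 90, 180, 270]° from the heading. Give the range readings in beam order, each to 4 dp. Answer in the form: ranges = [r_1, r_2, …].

ranges = [0.6582, 3.1639, 1.6512, 0.3002]

beam 1: φ=0°, α=210°
  direction (-0.8660, -0.5000); cell (1,3); t to first gridline: x 0.6582, y 1.4800 (then +1.1547 / +2.0000)
    (0,3) via x @ 0.6582  # hit
  → r_1 = 0.6582
beam 2: φ=90°, α=300°
  direction (0.5000, -0.8660); cell (1,3); t to first gridline: x 0.8600, y 0.8545 (then +2.0000 / +1.1547)
    (1,2) via y @ 0.8545
    (2,2) via x @ 0.8600
    (2,1) via y @ 2.0092
    (3,1) via x @ 2.8600
    (3,0) via y @ 3.1639  # hit
  → r_2 = 3.1639
beam 3: φ=180°, α=30°
  direction (0.8660, 0.5000); cell (1,3); t to first gridline: x 0.4965, y 0.5200 (then +1.1547 / +2.0000)
    (2,3) via x @ 0.4965
    (2,4) via y @ 0.5200
    (3,4) via x @ 1.6512  # hit
  → r_3 = 1.6512
beam 4: φ=270°, α=120°
  direction (-0.5000, 0.8660); cell (1,3); t to first gridline: x 1.1400, y 0.3002 (then +2.0000 / +1.1547)
    (1,4) via y @ 0.3002  # hit
  → r_4 = 0.3002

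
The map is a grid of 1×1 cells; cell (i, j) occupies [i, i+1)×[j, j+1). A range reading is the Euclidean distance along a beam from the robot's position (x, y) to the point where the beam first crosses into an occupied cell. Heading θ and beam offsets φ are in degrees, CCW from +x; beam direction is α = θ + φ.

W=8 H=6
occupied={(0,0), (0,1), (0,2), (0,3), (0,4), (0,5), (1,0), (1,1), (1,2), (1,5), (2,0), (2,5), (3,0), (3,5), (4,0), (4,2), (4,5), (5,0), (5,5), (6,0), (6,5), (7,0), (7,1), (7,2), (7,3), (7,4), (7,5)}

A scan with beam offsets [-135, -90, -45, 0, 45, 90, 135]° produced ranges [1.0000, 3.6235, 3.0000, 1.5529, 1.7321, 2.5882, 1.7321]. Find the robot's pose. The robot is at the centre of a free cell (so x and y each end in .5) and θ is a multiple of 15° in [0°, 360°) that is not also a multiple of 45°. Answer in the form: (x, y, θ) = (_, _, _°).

(x, y, θ) = (3.5, 3.5, 75°)

Candidates: 21 free-cell centres × 16 headings = 336 poses. Raycast each; keep the one whose scan matches to 4 dp.
  (5.5, 3.5, 255°): beam 1 = 1.7321 ≠ 1.0000 ✗
  (5.5, 4.5, 255°): beam 1 = 0.5774 ≠ 1.0000 ✗
  (5.5, 3.5, 285°): beam 1 = 3.0000 ≠ 1.0000 ✗
  (3.5, 3.5, 165°): beam 1 = 3.0000 ≠ 1.0000 ✗
  …
  (3.5, 3.5, 75°): r_1=1.0000, r_2=3.6235, r_3=3.0000, r_4=1.5529, r_5=1.7321, r_6=2.5882, r_7=1.7321 — all match ✓
Only this pose fits every beam.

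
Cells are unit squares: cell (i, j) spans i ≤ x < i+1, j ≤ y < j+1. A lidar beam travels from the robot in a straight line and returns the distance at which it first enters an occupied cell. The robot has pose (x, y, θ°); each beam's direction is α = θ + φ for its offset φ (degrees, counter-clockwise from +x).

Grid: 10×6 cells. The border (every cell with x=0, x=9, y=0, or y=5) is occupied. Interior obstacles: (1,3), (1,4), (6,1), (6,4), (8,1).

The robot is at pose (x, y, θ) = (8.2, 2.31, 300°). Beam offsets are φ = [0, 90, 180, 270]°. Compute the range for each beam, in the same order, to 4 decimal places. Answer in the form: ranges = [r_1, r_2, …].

beam 1: φ=0°, α=300°
  d=(0.5000,-0.8660)  start (8,2)  tX=1.6000 tY=0.3580  stride 1/|dx|=2.0000 1/|dy|=1.1547
    cross y-line → (8,1), t=0.3580 (wall)
  → r_1 = 0.3580
beam 2: φ=90°, α=30°
  d=(0.8660,0.5000)  start (8,2)  tX=0.9238 tY=1.3800  stride 1/|dx|=1.1547 1/|dy|=2.0000
    cross x-line → (9,2), t=0.9238 (wall)
  → r_2 = 0.9238
beam 3: φ=180°, α=120°
  d=(-0.5000,0.8660)  start (8,2)  tX=0.4000 tY=0.7967  stride 1/|dx|=2.0000 1/|dy|=1.1547
    cross x-line → (7,2), t=0.4000
    cross y-line → (7,3), t=0.7967
    cross y-line → (7,4), t=1.9514
    cross x-line → (6,4), t=2.4000 (wall)
  → r_3 = 2.4000
beam 4: φ=270°, α=210°
  d=(-0.8660,-0.5000)  start (8,2)  tX=0.2309 tY=0.6200  stride 1/|dx|=1.1547 1/|dy|=2.0000
    cross x-line → (7,2), t=0.2309
    cross y-line → (7,1), t=0.6200
    cross x-line → (6,1), t=1.3856 (wall)
  → r_4 = 1.3856

ranges = [0.3580, 0.9238, 2.4000, 1.3856]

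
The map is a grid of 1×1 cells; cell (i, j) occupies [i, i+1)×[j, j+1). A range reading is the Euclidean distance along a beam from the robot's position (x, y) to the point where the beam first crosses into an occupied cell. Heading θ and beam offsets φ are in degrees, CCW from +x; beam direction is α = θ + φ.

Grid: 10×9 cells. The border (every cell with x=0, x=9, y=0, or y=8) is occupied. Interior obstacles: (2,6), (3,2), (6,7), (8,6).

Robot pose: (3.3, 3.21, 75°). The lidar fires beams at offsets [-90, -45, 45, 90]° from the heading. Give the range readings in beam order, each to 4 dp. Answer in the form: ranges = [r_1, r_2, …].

beam 1: φ=-90°, α=345°
  d=(0.9659,-0.2588)  start (3,3)  tX=0.7247 tY=0.8114  stride 1/|dx|=1.0353 1/|dy|=3.8637
    cross x-line → (4,3), t=0.7247
    cross y-line → (4,2), t=0.8114
    cross x-line → (5,2), t=1.7600
    cross x-line → (6,2), t=2.7952
    cross x-line → (7,2), t=3.8305
    cross y-line → (7,1), t=4.6751
    cross x-line → (8,1), t=4.8658
    cross x-line → (9,1), t=5.9011 (wall)
  → r_1 = 5.9011
beam 2: φ=-45°, α=30°
  d=(0.8660,0.5000)  start (3,3)  tX=0.8083 tY=1.5800  stride 1/|dx|=1.1547 1/|dy|=2.0000
    cross x-line → (4,3), t=0.8083
    cross y-line → (4,4), t=1.5800
    cross x-line → (5,4), t=1.9630
    cross x-line → (6,4), t=3.1177
    cross y-line → (6,5), t=3.5800
    cross x-line → (7,5), t=4.2724
    cross x-line → (8,5), t=5.4271
    cross y-line → (8,6), t=5.5800 (wall)
  → r_2 = 5.5800
beam 3: φ=45°, α=120°
  d=(-0.5000,0.8660)  start (3,3)  tX=0.6000 tY=0.9122  stride 1/|dx|=2.0000 1/|dy|=1.1547
    cross x-line → (2,3), t=0.6000
    cross y-line → (2,4), t=0.9122
    cross y-line → (2,5), t=2.0669
    cross x-line → (1,5), t=2.6000
    cross y-line → (1,6), t=3.2216
    cross y-line → (1,7), t=4.3763
    cross x-line → (0,7), t=4.6000 (wall)
  → r_3 = 4.6000
beam 4: φ=90°, α=165°
  d=(-0.9659,0.2588)  start (3,3)  tX=0.3106 tY=3.0523  stride 1/|dx|=1.0353 1/|dy|=3.8637
    cross x-line → (2,3), t=0.3106
    cross x-line → (1,3), t=1.3459
    cross x-line → (0,3), t=2.3811 (wall)
  → r_4 = 2.3811

ranges = [5.9011, 5.5800, 4.6000, 2.3811]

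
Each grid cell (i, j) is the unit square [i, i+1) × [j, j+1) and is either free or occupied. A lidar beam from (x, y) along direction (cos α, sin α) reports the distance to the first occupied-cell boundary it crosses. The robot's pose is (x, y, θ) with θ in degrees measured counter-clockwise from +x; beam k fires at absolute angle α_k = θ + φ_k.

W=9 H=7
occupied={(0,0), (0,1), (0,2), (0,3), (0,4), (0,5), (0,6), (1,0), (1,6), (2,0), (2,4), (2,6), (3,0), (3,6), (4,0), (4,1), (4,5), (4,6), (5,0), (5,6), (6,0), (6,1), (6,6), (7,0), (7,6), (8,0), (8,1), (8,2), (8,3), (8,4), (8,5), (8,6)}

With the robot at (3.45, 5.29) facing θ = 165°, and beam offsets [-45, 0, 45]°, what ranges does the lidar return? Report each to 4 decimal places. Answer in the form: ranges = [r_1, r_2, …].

beam 1: φ=-45°, α=120°
  cosα=-0.5000 sinα=0.8660 | (3,5) | tMaxX 0.9000 tMaxY 0.8198 | tΔX 2.0000 tΔY 1.1547
    t=0.8198 [y] (3,6) — stop
  → r_1 = 0.8198
beam 2: φ=0°, α=165°
  cosα=-0.9659 sinα=0.2588 | (3,5) | tMaxX 0.4659 tMaxY 2.7432 | tΔX 1.0353 tΔY 3.8637
    t=0.4659 [x] (2,5)
    t=1.5012 [x] (1,5)
    t=2.5364 [x] (0,5) — stop
  → r_2 = 2.5364
beam 3: φ=45°, α=210°
  cosα=-0.8660 sinα=-0.5000 | (3,5) | tMaxX 0.5196 tMaxY 0.5800 | tΔX 1.1547 tΔY 2.0000
    t=0.5196 [x] (2,5)
    t=0.5800 [y] (2,4) — stop
  → r_3 = 0.5800

ranges = [0.8198, 2.5364, 0.5800]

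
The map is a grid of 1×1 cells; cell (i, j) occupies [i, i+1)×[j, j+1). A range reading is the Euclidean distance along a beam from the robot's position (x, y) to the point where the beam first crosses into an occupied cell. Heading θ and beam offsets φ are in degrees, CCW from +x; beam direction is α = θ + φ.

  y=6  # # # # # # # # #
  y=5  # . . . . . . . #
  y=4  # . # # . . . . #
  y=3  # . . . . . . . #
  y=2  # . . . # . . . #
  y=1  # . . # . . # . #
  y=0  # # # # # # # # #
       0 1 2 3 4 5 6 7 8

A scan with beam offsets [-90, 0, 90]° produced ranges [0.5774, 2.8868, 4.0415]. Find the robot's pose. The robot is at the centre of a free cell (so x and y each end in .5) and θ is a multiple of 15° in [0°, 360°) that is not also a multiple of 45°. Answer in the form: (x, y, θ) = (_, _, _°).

(x, y, θ) = (4.5, 4.5, 240°)

Candidates: 30 free-cell centres × 16 headings = 480 poses. Raycast each; keep the one whose scan matches to 4 dp.
  (7.5, 4.5, 255°): beam 1 = 5.7956 ≠ 0.5774 ✗
  (5.5, 3.5, 15°): beam 1 = 1.9319 ≠ 0.5774 ✗
  (6.5, 3.5, 240°): beam 1 = 2.8868 ≠ 0.5774 ✗
  …
  (4.5, 4.5, 240°): r_1=0.5774, r_2=2.8868, r_3=4.0415 — all match ✓
No second candidate reproduces the full scan.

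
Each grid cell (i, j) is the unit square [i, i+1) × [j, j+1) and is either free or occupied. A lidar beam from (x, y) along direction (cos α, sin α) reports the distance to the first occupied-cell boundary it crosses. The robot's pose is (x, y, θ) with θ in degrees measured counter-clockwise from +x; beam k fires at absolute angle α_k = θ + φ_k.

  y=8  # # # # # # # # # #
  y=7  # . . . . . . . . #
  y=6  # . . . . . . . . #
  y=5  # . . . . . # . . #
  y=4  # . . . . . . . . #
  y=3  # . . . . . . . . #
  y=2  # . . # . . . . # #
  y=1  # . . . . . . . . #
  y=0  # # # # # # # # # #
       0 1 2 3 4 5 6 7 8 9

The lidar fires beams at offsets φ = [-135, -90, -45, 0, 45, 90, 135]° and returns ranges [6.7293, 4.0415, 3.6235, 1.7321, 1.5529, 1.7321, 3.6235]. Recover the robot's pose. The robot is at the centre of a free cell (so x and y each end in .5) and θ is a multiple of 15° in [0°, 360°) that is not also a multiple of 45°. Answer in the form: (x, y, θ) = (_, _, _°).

(x, y, θ) = (7.5, 4.5, 300°)

Enumerate (i+0.5, j+0.5, θ) over the 53 free cells and 16 admissible headings. For each, cast all 7 beams and compare to the given ranges.
  (7.5, 6.5, 210°): beam 1 = 1.5529 ≠ 6.7293 ✗
  (8.5, 1.5, 105°): beam 1 = 0.5774 ≠ 6.7293 ✗
  (5.5, 7.5, 150°): beam 1 = 1.9319 ≠ 6.7293 ✗
  (2.5, 4.5, 120°): beam 1 = 5.7956 ≠ 6.7293 ✗
  …
  (7.5, 4.5, 300°): r_1=6.7293, r_2=4.0415, r_3=3.6235, r_4=1.7321, r_5=1.5529, r_6=1.7321, r_7=3.6235 — all match ✓
Only this pose fits every beam.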